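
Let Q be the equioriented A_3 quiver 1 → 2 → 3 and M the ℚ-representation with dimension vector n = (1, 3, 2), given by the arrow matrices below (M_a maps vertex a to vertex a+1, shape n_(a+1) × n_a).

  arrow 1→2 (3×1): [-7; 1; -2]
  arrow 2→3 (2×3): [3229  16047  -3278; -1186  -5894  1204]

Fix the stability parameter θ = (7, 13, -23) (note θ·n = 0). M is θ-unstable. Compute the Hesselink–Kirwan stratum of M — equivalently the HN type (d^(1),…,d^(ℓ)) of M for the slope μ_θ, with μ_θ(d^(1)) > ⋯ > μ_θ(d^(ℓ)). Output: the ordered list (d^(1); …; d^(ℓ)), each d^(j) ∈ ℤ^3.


Via rank(M_{q-1}∘⋯∘M_p): M ≅ I[1,2], I[2,3]^2.
μ_θ-semistable layers: μ^(1)=13; μ^(2)=7; μ^(3)=-5

((0, 1, 0); (1, 0, 0); (0, 2, 2))


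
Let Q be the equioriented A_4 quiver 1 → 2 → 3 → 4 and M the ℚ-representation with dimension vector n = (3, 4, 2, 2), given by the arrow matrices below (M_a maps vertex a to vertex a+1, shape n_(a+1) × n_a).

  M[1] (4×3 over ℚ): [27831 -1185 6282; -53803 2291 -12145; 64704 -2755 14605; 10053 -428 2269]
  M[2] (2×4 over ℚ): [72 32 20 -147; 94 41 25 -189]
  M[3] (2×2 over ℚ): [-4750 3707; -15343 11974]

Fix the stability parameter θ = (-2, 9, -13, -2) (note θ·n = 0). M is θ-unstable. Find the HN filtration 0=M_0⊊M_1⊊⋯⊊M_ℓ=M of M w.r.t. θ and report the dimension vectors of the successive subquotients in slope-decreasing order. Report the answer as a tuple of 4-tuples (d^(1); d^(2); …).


Interval decomposition of M: I[1,2], I[1,4]^2, I[2,2].
HN type (ℓ=2): μ^(1)=9; μ^(2)=-2

((0, 2, 0, 0); (3, 2, 2, 2))


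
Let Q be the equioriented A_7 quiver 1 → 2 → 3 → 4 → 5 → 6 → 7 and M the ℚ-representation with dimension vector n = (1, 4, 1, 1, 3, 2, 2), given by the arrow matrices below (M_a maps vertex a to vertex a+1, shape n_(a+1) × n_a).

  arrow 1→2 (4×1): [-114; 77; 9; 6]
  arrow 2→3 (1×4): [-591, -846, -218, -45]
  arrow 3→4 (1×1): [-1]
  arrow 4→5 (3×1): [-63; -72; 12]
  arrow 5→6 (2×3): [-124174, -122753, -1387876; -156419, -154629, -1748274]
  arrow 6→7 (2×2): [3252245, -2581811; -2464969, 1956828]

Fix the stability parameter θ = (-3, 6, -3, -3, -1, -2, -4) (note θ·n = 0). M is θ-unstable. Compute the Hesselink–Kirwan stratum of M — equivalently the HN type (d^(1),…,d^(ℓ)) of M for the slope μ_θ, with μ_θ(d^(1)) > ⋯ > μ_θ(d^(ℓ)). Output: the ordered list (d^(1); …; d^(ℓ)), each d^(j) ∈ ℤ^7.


Via rank(M_{q-1}∘⋯∘M_p): M ≅ I[1,2], I[2,2]^2, I[2,7], I[5,5], I[5,7].
μ_θ-semistable layers: μ^(1)=6; μ^(2)=-1; μ^(3)=-7/6; μ^(4)=-7/3; μ^(5)=-3

((0, 3, 0, 0, 0, 0, 0); (0, 0, 0, 0, 1, 0, 0); (0, 1, 1, 1, 1, 1, 1); (0, 0, 0, 0, 1, 1, 1); (1, 0, 0, 0, 0, 0, 0))


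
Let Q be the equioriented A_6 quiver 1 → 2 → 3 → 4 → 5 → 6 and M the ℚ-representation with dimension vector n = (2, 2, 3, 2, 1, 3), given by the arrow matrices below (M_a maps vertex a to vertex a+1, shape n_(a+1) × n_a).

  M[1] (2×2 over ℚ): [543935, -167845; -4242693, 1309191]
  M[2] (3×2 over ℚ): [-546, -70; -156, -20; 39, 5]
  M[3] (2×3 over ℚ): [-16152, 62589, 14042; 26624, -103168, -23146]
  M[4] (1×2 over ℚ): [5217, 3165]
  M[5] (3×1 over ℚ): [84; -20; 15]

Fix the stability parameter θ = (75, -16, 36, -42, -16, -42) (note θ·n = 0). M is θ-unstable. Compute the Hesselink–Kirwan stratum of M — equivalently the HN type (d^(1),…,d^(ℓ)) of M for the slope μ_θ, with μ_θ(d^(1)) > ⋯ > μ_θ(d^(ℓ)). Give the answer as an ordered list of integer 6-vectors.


Barcode: M ≅ I[1,1], I[1,2], I[2,6], I[3,3], I[3,4], I[6,6]^2. HN layers by μ_θ (6 steps, strictly decreasing):
  μ^(1)=75; μ^(2)=36; μ^(3)=59/2; μ^(4)=-3; μ^(5)=-16; μ^(6)=-42

((1, 0, 0, 0, 0, 0); (0, 0, 1, 0, 0, 0); (1, 1, 0, 0, 0, 0); (0, 0, 1, 1, 0, 0); (0, 1, 1, 1, 1, 1); (0, 0, 0, 0, 0, 2))


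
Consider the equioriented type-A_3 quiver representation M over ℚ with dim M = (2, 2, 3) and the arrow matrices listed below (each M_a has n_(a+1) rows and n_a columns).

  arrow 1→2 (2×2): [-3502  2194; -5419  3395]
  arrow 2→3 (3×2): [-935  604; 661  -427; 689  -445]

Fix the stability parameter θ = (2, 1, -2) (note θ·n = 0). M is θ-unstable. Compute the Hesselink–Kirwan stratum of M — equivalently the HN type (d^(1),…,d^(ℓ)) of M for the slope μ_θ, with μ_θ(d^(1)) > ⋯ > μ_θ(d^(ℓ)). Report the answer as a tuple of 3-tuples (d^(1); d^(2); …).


Barcode: M ≅ I[1,3]^2, I[3,3]. HN layers by μ_θ (2 steps, strictly decreasing):
  μ^(1)=1/3; μ^(2)=-2

((2, 2, 2); (0, 0, 1))


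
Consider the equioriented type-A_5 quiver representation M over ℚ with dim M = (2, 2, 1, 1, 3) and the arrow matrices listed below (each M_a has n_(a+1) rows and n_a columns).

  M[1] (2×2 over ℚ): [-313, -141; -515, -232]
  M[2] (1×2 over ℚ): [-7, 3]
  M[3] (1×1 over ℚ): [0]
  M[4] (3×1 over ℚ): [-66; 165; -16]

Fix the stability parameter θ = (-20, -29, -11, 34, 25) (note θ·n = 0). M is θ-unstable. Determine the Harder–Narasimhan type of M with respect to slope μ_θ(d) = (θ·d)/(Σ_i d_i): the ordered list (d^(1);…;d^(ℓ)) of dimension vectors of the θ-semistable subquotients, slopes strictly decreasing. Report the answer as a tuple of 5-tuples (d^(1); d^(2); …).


Barcode: M ≅ I[1,2], I[1,3], I[4,5], I[5,5]^2. HN layers by μ_θ (4 steps, strictly decreasing):
  μ^(1)=59/2; μ^(2)=25; μ^(3)=-11; μ^(4)=-49/2

((0, 0, 0, 1, 1); (0, 0, 0, 0, 2); (0, 0, 1, 0, 0); (2, 2, 0, 0, 0))


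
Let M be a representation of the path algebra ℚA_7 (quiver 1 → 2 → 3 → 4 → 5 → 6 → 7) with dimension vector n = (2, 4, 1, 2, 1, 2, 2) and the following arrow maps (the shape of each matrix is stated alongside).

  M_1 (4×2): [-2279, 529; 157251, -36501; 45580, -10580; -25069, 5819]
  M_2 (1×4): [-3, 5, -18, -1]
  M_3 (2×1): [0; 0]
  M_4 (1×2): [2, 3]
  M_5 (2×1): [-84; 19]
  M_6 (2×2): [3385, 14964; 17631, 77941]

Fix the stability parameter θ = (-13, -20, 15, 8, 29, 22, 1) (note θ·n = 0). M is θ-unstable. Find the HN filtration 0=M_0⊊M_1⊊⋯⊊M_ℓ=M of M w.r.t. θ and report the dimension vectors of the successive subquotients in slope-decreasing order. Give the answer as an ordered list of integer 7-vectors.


Barcode: M ≅ I[1,1], I[1,3], I[2,2]^3, I[4,4], I[4,7], I[6,7]. HN layers by μ_θ (7 steps, strictly decreasing):
  μ^(1)=52/3; μ^(2)=15; μ^(3)=23/2; μ^(4)=8; μ^(5)=-13; μ^(6)=-33/2; μ^(7)=-20

((0, 0, 0, 0, 1, 1, 1); (0, 0, 1, 0, 0, 0, 0); (0, 0, 0, 0, 0, 1, 1); (0, 0, 0, 2, 0, 0, 0); (1, 0, 0, 0, 0, 0, 0); (1, 1, 0, 0, 0, 0, 0); (0, 3, 0, 0, 0, 0, 0))


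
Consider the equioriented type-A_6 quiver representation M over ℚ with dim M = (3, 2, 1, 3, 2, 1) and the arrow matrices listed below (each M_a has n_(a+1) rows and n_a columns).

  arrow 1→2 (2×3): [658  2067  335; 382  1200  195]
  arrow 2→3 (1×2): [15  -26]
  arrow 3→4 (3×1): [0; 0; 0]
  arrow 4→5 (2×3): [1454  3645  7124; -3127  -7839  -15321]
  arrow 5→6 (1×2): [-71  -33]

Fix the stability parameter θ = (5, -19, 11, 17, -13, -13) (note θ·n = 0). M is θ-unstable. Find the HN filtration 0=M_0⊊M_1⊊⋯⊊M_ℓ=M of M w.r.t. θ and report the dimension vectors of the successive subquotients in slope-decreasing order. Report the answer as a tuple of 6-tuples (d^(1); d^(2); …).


Interval decomposition of M: I[1,1], I[1,2], I[1,3], I[4,4], I[4,5], I[4,6].
HN type (ℓ=6): μ^(1)=17; μ^(2)=11; μ^(3)=5; μ^(4)=2; μ^(5)=-3; μ^(6)=-7

((0, 0, 0, 1, 0, 0); (0, 0, 1, 0, 0, 0); (1, 0, 0, 0, 0, 0); (0, 0, 0, 1, 1, 0); (0, 0, 0, 1, 1, 1); (2, 2, 0, 0, 0, 0))


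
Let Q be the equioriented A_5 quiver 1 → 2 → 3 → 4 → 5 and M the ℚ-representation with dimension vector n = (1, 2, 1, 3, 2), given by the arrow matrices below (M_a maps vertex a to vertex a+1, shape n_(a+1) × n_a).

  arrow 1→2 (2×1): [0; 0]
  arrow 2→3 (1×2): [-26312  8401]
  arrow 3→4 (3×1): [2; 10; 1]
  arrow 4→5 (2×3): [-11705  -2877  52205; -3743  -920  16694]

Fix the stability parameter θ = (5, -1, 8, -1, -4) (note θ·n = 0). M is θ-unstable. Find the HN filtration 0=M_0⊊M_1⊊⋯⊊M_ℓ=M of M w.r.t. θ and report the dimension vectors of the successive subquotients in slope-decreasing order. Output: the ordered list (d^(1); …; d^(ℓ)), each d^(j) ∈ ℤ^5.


Via rank(M_{q-1}∘⋯∘M_p): M ≅ I[1,1], I[2,2], I[2,5], I[4,4], I[4,5].
μ_θ-semistable layers: μ^(1)=5; μ^(2)=1; μ^(3)=-1; μ^(4)=-5/2

((1, 0, 0, 0, 0); (0, 0, 1, 1, 1); (0, 2, 0, 1, 0); (0, 0, 0, 1, 1))


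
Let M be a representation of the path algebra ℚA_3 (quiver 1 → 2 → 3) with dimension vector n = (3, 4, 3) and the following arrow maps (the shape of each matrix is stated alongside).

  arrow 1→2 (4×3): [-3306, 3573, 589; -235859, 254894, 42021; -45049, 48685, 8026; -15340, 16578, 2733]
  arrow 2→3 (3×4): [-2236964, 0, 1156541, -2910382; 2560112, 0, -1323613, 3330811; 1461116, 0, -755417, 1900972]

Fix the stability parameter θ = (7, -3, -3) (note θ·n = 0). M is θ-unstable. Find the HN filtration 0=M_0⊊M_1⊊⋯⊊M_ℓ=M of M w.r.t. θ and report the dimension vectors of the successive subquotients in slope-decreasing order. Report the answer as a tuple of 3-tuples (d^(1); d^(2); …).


Via rank(M_{q-1}∘⋯∘M_p): M ≅ I[1,2], I[1,3]^2, I[2,2], I[3,3].
μ_θ-semistable layers: μ^(1)=2; μ^(2)=1/3; μ^(3)=-3

((1, 1, 0); (2, 2, 2); (0, 1, 1))


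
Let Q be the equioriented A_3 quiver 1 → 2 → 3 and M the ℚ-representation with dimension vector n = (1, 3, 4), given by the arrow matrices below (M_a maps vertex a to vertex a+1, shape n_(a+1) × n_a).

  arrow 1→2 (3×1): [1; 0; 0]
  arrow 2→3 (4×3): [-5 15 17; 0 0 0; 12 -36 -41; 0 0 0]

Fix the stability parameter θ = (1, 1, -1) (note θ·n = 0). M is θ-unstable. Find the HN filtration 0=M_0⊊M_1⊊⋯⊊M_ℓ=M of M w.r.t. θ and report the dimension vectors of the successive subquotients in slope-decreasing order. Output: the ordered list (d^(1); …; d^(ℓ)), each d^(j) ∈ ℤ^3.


Interval decomposition of M: I[1,3], I[2,2], I[2,3], I[3,3]^2.
HN type (ℓ=4): μ^(1)=1; μ^(2)=1/3; μ^(3)=0; μ^(4)=-1

((0, 1, 0); (1, 1, 1); (0, 1, 1); (0, 0, 2))


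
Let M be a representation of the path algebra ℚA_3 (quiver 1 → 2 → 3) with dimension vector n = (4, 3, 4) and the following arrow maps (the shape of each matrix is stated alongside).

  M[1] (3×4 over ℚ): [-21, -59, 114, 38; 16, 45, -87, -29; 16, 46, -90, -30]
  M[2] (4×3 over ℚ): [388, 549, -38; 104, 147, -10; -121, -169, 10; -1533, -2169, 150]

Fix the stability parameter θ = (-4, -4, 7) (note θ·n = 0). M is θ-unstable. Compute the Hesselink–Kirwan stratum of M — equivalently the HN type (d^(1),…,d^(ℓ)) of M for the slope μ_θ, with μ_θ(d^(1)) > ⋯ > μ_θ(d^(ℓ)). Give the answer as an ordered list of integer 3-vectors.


Barcode: M ≅ I[1,1]^2, I[1,3]^2, I[2,3], I[3,3]. HN layers by μ_θ (2 steps, strictly decreasing):
  μ^(1)=7; μ^(2)=-4

((0, 0, 4); (4, 3, 0))


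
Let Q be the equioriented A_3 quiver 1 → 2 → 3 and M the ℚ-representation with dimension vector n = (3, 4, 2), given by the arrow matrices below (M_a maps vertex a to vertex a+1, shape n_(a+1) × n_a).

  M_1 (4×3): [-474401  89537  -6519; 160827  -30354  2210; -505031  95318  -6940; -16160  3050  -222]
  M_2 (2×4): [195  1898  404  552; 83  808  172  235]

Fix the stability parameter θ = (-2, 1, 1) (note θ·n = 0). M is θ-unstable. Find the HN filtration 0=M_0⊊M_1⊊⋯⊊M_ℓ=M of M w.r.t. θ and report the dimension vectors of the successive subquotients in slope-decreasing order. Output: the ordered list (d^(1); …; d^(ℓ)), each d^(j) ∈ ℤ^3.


Via rank(M_{q-1}∘⋯∘M_p): M ≅ I[1,2]^2, I[1,3], I[2,3].
μ_θ-semistable layers: μ^(1)=1; μ^(2)=-2

((0, 4, 2); (3, 0, 0))


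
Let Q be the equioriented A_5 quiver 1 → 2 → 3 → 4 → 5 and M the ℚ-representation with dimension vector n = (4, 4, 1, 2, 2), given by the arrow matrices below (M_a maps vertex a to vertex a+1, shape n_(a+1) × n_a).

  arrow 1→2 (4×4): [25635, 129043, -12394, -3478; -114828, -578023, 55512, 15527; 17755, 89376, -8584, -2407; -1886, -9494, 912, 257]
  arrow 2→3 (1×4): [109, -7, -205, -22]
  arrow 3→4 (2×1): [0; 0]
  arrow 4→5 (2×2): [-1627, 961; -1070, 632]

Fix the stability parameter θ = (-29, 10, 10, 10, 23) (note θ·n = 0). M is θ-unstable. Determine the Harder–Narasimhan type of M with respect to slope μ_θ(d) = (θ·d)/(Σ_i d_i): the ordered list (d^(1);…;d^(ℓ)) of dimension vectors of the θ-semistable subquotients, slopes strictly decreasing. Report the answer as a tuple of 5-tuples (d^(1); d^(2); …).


Via rank(M_{q-1}∘⋯∘M_p): M ≅ I[1,2]^3, I[1,3], I[4,5]^2.
μ_θ-semistable layers: μ^(1)=23; μ^(2)=10; μ^(3)=-29

((0, 0, 0, 0, 2); (0, 4, 1, 2, 0); (4, 0, 0, 0, 0))


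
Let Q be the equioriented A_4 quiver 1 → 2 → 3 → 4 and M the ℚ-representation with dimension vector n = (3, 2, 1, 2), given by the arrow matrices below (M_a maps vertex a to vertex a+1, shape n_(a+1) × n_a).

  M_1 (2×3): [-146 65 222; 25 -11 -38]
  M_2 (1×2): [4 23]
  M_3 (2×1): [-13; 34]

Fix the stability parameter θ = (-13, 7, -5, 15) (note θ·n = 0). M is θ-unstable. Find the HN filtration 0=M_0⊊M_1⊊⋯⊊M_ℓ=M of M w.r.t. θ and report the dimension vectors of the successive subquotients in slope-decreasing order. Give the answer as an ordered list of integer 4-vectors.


Interval decomposition of M: I[1,1], I[1,2], I[1,4], I[4,4].
HN type (ℓ=4): μ^(1)=15; μ^(2)=7; μ^(3)=1; μ^(4)=-13

((0, 0, 0, 2); (0, 1, 0, 0); (0, 1, 1, 0); (3, 0, 0, 0))


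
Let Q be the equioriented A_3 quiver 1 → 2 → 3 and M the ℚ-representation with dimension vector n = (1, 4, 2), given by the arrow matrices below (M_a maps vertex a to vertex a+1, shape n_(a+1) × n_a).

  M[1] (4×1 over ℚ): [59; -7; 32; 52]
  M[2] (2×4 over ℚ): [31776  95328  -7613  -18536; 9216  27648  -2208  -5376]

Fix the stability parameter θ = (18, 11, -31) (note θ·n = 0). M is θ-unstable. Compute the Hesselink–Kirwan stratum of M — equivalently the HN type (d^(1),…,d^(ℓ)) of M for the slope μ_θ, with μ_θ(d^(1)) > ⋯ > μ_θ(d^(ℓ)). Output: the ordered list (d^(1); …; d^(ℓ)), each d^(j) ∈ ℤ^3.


Via rank(M_{q-1}∘⋯∘M_p): M ≅ I[1,2], I[2,2]^2, I[2,3], I[3,3].
μ_θ-semistable layers: μ^(1)=29/2; μ^(2)=11; μ^(3)=-10; μ^(4)=-31

((1, 1, 0); (0, 2, 0); (0, 1, 1); (0, 0, 1))


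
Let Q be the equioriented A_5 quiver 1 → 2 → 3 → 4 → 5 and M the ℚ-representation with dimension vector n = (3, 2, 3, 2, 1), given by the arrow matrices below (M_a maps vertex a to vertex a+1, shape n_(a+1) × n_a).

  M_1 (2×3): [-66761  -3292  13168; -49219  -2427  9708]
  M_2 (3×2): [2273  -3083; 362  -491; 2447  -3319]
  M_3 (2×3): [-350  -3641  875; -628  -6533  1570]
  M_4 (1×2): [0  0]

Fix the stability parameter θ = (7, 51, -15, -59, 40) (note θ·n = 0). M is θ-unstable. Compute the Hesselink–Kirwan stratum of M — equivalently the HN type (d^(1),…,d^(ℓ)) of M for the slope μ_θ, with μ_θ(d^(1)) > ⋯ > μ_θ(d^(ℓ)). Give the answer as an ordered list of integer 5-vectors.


Barcode: M ≅ I[1,1], I[1,4]^2, I[3,3], I[5,5]. HN layers by μ_θ (4 steps, strictly decreasing):
  μ^(1)=40; μ^(2)=7; μ^(3)=-4; μ^(4)=-15

((0, 0, 0, 0, 1); (1, 0, 0, 0, 0); (2, 2, 2, 2, 0); (0, 0, 1, 0, 0))


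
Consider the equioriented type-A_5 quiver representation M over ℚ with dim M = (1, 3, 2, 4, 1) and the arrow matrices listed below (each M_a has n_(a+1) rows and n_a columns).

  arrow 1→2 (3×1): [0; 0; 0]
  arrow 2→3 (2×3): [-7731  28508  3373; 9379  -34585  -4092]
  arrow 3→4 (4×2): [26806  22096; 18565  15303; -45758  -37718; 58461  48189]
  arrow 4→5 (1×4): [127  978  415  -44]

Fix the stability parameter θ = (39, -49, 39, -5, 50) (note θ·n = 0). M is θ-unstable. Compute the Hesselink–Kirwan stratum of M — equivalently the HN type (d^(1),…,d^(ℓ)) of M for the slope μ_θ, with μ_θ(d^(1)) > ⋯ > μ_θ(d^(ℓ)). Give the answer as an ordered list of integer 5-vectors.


Via rank(M_{q-1}∘⋯∘M_p): M ≅ I[1,1], I[2,2], I[2,4], I[2,5], I[4,4]^2.
μ_θ-semistable layers: μ^(1)=50; μ^(2)=39; μ^(3)=17; μ^(4)=-5; μ^(5)=-49

((0, 0, 0, 0, 1); (1, 0, 0, 0, 0); (0, 0, 2, 2, 0); (0, 0, 0, 2, 0); (0, 3, 0, 0, 0))


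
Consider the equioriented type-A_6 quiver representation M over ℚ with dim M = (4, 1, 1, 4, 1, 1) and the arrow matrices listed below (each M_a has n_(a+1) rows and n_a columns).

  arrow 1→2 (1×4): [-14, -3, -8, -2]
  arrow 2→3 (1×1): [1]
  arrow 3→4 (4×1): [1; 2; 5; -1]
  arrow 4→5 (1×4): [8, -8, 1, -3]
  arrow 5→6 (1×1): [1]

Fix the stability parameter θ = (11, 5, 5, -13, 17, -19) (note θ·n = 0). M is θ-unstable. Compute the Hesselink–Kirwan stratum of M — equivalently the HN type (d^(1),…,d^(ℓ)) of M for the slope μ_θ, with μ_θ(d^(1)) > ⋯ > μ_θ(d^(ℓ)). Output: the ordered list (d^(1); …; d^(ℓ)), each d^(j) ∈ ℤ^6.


Interval decomposition of M: I[1,1]^3, I[1,4], I[4,4]^2, I[4,6].
HN type (ℓ=4): μ^(1)=11; μ^(2)=2; μ^(3)=-1; μ^(4)=-13

((3, 0, 0, 0, 0, 0); (1, 1, 1, 1, 0, 0); (0, 0, 0, 0, 1, 1); (0, 0, 0, 3, 0, 0))


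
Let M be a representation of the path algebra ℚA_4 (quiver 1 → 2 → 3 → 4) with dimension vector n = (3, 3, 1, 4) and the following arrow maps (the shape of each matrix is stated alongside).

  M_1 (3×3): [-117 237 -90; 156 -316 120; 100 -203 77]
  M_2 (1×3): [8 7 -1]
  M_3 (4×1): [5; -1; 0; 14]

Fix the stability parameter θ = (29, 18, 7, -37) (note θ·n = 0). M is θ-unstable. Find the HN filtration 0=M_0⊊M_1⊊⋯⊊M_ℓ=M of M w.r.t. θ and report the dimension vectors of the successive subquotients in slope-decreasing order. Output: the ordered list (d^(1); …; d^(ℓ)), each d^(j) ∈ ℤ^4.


Via rank(M_{q-1}∘⋯∘M_p): M ≅ I[1,1], I[1,2], I[1,4], I[2,2], I[4,4]^3.
μ_θ-semistable layers: μ^(1)=29; μ^(2)=47/2; μ^(3)=18; μ^(4)=17/4; μ^(5)=-37

((1, 0, 0, 0); (1, 1, 0, 0); (0, 1, 0, 0); (1, 1, 1, 1); (0, 0, 0, 3))


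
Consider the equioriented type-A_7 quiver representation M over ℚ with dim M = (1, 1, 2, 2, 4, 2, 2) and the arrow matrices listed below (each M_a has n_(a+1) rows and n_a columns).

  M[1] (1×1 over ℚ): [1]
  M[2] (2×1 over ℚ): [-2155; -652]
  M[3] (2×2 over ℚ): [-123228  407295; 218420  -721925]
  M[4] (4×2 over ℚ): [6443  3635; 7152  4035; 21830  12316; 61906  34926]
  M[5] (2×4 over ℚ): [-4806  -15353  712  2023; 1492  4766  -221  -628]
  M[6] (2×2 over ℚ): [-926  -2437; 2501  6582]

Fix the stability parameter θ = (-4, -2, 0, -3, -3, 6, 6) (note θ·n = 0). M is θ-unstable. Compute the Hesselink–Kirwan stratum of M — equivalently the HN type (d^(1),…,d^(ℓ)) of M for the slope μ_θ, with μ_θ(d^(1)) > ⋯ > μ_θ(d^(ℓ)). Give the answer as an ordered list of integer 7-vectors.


Via rank(M_{q-1}∘⋯∘M_p): M ≅ I[1,3], I[3,7], I[4,7], I[5,5]^2.
μ_θ-semistable layers: μ^(1)=6; μ^(2)=0; μ^(3)=-2; μ^(4)=-3; μ^(5)=-4

((0, 0, 0, 0, 0, 2, 2); (0, 0, 1, 0, 0, 0, 0); (0, 1, 1, 1, 1, 0, 0); (0, 0, 0, 1, 3, 0, 0); (1, 0, 0, 0, 0, 0, 0))


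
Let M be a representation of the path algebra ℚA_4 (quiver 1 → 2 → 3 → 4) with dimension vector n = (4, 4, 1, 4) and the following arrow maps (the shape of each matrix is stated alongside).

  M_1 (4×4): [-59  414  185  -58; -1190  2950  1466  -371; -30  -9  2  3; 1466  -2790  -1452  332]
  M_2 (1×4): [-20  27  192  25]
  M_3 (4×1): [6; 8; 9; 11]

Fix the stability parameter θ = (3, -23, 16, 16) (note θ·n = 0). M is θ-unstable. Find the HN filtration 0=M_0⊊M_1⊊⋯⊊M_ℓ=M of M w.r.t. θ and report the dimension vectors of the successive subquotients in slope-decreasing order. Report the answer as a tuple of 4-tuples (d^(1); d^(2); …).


Interval decomposition of M: I[1,2]^3, I[1,4], I[4,4]^3.
HN type (ℓ=2): μ^(1)=16; μ^(2)=-10

((0, 0, 1, 4); (4, 4, 0, 0))


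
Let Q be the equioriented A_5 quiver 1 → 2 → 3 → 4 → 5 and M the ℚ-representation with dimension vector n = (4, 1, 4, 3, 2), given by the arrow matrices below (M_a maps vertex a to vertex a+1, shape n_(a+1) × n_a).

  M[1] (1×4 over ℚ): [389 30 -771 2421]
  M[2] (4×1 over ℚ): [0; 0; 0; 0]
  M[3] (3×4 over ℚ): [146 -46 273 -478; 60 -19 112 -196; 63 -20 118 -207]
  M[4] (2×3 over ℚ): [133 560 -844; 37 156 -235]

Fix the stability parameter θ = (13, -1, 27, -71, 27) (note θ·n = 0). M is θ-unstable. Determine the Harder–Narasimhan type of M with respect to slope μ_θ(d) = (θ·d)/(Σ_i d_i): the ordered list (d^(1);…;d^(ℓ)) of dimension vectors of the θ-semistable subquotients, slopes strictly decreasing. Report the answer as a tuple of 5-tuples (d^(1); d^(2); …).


Barcode: M ≅ I[1,1]^3, I[1,2], I[3,3], I[3,4], I[3,5]^2. HN layers by μ_θ (4 steps, strictly decreasing):
  μ^(1)=27; μ^(2)=13; μ^(3)=6; μ^(4)=-22

((0, 0, 1, 0, 2); (3, 0, 0, 0, 0); (1, 1, 0, 0, 0); (0, 0, 3, 3, 0))


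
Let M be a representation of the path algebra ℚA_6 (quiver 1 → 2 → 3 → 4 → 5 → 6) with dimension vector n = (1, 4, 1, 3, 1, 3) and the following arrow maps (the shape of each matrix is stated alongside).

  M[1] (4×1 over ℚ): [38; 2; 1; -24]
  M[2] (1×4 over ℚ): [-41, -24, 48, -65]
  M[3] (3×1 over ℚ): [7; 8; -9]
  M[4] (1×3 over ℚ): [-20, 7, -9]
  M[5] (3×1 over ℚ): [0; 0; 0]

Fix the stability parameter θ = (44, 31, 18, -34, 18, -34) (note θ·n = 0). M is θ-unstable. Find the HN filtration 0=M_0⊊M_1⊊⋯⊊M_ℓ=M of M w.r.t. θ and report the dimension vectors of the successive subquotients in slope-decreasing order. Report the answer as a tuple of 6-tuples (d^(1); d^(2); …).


Interval decomposition of M: I[1,5], I[2,2]^3, I[4,4]^2, I[6,6]^3.
HN type (ℓ=4): μ^(1)=31; μ^(2)=18; μ^(3)=59/4; μ^(4)=-34

((0, 3, 0, 0, 0, 0); (0, 0, 0, 0, 1, 0); (1, 1, 1, 1, 0, 0); (0, 0, 0, 2, 0, 3))


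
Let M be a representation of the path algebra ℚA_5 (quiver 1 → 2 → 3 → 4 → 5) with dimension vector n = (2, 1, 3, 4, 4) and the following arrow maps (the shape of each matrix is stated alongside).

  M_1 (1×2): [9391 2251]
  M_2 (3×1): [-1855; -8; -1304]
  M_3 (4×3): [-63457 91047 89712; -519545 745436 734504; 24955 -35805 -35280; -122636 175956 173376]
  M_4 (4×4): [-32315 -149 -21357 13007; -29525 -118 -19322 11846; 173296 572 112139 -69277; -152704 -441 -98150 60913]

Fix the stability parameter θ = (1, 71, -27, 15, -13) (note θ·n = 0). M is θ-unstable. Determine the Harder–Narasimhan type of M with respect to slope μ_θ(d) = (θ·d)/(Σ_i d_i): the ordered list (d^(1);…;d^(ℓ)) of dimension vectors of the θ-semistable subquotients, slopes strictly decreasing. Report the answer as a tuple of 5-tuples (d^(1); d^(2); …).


Interval decomposition of M: I[1,1], I[1,5], I[3,3], I[3,5], I[4,5]^2.
HN type (ℓ=3): μ^(1)=23/2; μ^(2)=1; μ^(3)=-27

((0, 1, 1, 1, 1); (2, 0, 0, 3, 3); (0, 0, 2, 0, 0))


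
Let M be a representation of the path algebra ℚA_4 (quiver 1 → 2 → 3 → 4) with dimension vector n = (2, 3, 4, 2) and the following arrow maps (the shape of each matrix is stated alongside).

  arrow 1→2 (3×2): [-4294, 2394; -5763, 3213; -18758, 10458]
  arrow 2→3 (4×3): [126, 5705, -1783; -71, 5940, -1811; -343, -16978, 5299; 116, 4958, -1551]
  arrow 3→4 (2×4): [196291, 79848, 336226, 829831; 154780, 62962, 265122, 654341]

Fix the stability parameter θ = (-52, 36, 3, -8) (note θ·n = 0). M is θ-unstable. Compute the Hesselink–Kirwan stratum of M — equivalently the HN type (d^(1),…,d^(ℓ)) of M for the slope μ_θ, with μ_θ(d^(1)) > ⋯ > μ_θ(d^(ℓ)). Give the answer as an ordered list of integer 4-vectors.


Barcode: M ≅ I[1,1], I[1,4], I[2,3], I[2,4], I[3,3]. HN layers by μ_θ (4 steps, strictly decreasing):
  μ^(1)=39/2; μ^(2)=31/3; μ^(3)=3; μ^(4)=-52

((0, 1, 1, 0); (0, 2, 2, 2); (0, 0, 1, 0); (2, 0, 0, 0))


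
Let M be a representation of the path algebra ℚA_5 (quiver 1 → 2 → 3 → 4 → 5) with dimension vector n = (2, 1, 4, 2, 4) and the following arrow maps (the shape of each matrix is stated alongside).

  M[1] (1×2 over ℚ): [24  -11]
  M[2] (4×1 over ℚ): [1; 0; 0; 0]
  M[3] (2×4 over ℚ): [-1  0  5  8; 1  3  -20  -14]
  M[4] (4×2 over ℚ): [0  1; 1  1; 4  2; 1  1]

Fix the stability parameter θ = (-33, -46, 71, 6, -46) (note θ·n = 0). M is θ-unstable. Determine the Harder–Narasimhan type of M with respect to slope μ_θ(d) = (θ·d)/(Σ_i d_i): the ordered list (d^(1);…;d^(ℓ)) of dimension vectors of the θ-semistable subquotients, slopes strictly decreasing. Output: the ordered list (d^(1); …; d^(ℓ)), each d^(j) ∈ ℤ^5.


Via rank(M_{q-1}∘⋯∘M_p): M ≅ I[1,1], I[1,5], I[3,3]^2, I[3,5], I[5,5]^2.
μ_θ-semistable layers: μ^(1)=71; μ^(2)=31/3; μ^(3)=-33; μ^(4)=-79/2; μ^(5)=-46

((0, 0, 2, 0, 0); (0, 0, 2, 2, 2); (1, 0, 0, 0, 0); (1, 1, 0, 0, 0); (0, 0, 0, 0, 2))


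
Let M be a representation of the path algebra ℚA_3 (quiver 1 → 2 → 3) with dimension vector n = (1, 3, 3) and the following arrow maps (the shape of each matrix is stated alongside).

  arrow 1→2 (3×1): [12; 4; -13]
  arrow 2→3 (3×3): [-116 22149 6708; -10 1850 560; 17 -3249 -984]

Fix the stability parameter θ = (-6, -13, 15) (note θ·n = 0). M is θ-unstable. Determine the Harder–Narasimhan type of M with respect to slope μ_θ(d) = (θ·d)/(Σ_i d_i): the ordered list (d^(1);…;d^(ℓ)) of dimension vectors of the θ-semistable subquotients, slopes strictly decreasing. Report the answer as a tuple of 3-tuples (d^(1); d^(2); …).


Interval decomposition of M: I[1,2], I[2,3]^2, I[3,3].
HN type (ℓ=3): μ^(1)=15; μ^(2)=-19/2; μ^(3)=-13

((0, 0, 3); (1, 1, 0); (0, 2, 0))


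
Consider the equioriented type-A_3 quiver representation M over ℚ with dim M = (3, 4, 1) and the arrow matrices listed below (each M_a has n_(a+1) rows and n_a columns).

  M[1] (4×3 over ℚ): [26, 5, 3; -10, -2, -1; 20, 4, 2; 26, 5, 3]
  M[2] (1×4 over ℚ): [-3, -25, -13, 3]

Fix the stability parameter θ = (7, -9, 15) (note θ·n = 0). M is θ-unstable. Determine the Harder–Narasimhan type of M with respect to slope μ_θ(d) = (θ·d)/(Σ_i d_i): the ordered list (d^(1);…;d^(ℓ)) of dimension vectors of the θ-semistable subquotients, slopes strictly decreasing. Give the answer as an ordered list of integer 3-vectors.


Barcode: M ≅ I[1,1], I[1,2], I[1,3], I[2,2]^2. HN layers by μ_θ (4 steps, strictly decreasing):
  μ^(1)=15; μ^(2)=7; μ^(3)=-1; μ^(4)=-9

((0, 0, 1); (1, 0, 0); (2, 2, 0); (0, 2, 0))


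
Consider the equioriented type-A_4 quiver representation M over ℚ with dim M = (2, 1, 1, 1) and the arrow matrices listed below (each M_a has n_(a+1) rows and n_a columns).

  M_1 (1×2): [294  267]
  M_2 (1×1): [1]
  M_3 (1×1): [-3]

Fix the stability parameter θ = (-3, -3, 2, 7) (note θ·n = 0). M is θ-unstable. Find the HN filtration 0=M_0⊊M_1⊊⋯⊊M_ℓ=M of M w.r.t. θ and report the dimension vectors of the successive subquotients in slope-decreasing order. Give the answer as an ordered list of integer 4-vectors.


Via rank(M_{q-1}∘⋯∘M_p): M ≅ I[1,1], I[1,4].
μ_θ-semistable layers: μ^(1)=7; μ^(2)=2; μ^(3)=-3

((0, 0, 0, 1); (0, 0, 1, 0); (2, 1, 0, 0))


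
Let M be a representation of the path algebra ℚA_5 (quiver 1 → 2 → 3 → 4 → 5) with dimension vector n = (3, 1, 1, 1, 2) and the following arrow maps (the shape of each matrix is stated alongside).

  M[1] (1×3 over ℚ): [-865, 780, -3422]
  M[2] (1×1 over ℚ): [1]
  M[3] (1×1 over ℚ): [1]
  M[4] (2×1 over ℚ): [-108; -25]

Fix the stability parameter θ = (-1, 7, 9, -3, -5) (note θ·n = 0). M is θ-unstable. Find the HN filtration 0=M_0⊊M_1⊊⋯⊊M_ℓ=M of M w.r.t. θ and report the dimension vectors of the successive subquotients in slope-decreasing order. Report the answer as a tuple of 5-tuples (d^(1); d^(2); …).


Interval decomposition of M: I[1,1]^2, I[1,5], I[5,5].
HN type (ℓ=3): μ^(1)=2; μ^(2)=-1; μ^(3)=-5

((0, 1, 1, 1, 1); (3, 0, 0, 0, 0); (0, 0, 0, 0, 1))


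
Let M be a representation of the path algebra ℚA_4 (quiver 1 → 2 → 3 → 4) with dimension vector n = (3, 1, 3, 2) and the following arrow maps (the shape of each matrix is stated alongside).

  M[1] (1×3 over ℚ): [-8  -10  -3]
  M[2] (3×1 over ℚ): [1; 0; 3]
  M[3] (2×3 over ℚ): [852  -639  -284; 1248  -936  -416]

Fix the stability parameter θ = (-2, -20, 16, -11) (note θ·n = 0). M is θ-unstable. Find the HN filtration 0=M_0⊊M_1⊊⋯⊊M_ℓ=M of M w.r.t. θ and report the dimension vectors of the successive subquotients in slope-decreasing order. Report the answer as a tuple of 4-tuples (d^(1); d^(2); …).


Barcode: M ≅ I[1,1]^2, I[1,3], I[3,3], I[3,4], I[4,4]. HN layers by μ_θ (4 steps, strictly decreasing):
  μ^(1)=16; μ^(2)=5/2; μ^(3)=-2; μ^(4)=-11

((0, 0, 2, 0); (0, 0, 1, 1); (2, 0, 0, 0); (1, 1, 0, 1))


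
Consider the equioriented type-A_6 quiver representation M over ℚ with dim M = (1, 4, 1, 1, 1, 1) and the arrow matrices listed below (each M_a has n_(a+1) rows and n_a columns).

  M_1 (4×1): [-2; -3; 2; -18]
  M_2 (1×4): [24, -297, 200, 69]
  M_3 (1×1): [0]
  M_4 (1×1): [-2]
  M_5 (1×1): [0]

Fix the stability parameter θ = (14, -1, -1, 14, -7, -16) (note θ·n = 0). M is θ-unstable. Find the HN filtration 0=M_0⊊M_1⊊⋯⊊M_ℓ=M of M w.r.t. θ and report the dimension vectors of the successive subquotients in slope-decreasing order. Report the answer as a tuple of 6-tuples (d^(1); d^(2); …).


Barcode: M ≅ I[1,3], I[2,2]^3, I[4,5], I[6,6]. HN layers by μ_θ (4 steps, strictly decreasing):
  μ^(1)=4; μ^(2)=7/2; μ^(3)=-1; μ^(4)=-16

((1, 1, 1, 0, 0, 0); (0, 0, 0, 1, 1, 0); (0, 3, 0, 0, 0, 0); (0, 0, 0, 0, 0, 1))


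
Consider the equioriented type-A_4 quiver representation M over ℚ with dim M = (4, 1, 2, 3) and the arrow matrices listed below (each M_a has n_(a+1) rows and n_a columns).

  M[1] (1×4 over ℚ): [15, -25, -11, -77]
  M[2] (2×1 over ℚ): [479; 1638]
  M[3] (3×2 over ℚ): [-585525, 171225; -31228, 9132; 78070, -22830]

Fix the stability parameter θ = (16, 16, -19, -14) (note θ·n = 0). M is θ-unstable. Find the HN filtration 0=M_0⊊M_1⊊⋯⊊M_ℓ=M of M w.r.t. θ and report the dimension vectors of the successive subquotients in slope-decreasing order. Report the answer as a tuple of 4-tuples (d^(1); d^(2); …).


Via rank(M_{q-1}∘⋯∘M_p): M ≅ I[1,1]^3, I[1,4], I[3,3], I[4,4]^2.
μ_θ-semistable layers: μ^(1)=16; μ^(2)=-1/4; μ^(3)=-14; μ^(4)=-19

((3, 0, 0, 0); (1, 1, 1, 1); (0, 0, 0, 2); (0, 0, 1, 0))


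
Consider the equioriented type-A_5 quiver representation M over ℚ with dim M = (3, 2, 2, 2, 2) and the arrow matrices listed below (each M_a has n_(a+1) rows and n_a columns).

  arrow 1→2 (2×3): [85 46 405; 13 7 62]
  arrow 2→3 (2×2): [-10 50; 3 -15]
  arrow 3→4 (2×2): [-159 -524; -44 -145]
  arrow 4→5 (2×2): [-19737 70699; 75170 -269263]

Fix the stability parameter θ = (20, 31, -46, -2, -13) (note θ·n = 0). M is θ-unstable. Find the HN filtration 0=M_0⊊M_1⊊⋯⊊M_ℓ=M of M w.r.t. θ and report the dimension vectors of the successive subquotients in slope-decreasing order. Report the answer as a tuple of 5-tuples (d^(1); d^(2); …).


Interval decomposition of M: I[1,1], I[1,2], I[1,5], I[3,5].
HN type (ℓ=5): μ^(1)=31; μ^(2)=20; μ^(3)=-2; μ^(4)=-15/2; μ^(5)=-46

((0, 1, 0, 0, 0); (2, 0, 0, 0, 0); (1, 1, 1, 1, 1); (0, 0, 0, 1, 1); (0, 0, 1, 0, 0))


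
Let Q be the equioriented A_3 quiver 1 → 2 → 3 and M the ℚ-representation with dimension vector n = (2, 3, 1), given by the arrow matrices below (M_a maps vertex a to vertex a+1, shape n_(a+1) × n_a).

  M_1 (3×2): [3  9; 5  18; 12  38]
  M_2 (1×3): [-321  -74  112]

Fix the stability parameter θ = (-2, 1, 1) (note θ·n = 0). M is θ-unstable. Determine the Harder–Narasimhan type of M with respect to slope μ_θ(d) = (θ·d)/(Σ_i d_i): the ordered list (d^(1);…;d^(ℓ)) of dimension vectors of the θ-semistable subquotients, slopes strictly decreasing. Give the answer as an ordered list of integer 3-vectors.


Barcode: M ≅ I[1,2], I[1,3], I[2,2]. HN layers by μ_θ (2 steps, strictly decreasing):
  μ^(1)=1; μ^(2)=-2

((0, 3, 1); (2, 0, 0))


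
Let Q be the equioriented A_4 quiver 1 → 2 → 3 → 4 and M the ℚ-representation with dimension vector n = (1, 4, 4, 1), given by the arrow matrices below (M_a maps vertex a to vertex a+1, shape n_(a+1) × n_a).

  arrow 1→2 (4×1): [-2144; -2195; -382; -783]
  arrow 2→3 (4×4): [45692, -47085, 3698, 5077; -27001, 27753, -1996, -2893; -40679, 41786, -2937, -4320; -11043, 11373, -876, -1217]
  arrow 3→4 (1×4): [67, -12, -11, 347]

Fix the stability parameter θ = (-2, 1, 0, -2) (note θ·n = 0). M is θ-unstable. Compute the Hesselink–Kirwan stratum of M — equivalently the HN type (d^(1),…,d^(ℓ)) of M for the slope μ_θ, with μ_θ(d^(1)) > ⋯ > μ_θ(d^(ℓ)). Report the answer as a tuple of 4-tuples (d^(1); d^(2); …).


Via rank(M_{q-1}∘⋯∘M_p): M ≅ I[1,2], I[2,3]^2, I[2,4], I[3,3].
μ_θ-semistable layers: μ^(1)=1; μ^(2)=1/2; μ^(3)=0; μ^(4)=-1/3; μ^(5)=-2

((0, 1, 0, 0); (0, 2, 2, 0); (0, 0, 1, 0); (0, 1, 1, 1); (1, 0, 0, 0))


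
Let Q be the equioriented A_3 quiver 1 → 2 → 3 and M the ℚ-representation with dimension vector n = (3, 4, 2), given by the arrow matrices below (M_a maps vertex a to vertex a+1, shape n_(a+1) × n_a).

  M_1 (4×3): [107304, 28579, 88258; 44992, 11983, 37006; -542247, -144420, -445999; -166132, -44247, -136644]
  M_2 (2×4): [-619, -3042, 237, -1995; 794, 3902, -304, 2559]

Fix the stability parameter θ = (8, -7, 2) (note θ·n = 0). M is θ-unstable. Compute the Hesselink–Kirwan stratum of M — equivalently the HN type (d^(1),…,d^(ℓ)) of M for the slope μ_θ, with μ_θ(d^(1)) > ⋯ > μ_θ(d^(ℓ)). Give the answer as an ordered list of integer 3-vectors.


Via rank(M_{q-1}∘⋯∘M_p): M ≅ I[1,2], I[1,3]^2, I[2,2].
μ_θ-semistable layers: μ^(1)=2; μ^(2)=1/2; μ^(3)=-7

((0, 0, 2); (3, 3, 0); (0, 1, 0))


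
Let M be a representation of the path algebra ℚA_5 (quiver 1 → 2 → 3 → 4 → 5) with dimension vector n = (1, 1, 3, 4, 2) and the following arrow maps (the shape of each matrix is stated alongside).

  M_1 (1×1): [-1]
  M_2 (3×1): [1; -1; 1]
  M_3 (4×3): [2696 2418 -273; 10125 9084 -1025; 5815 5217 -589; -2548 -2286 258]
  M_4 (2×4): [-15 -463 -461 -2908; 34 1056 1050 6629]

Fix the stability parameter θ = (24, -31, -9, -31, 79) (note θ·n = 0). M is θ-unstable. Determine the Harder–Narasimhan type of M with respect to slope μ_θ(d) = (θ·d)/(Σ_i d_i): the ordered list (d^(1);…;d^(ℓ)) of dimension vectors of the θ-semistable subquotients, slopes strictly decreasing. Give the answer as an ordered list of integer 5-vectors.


Via rank(M_{q-1}∘⋯∘M_p): M ≅ I[1,4], I[3,5]^2, I[4,4].
μ_θ-semistable layers: μ^(1)=79; μ^(2)=-47/4; μ^(3)=-20; μ^(4)=-31

((0, 0, 0, 0, 2); (1, 1, 1, 1, 0); (0, 0, 2, 2, 0); (0, 0, 0, 1, 0))


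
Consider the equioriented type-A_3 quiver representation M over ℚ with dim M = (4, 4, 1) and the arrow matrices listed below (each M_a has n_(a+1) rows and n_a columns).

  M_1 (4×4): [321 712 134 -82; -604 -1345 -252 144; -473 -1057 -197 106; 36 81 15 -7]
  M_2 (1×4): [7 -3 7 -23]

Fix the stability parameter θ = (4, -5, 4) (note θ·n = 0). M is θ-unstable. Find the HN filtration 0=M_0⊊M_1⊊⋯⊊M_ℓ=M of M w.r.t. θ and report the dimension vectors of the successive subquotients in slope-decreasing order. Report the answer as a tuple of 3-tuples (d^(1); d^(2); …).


Barcode: M ≅ I[1,2]^3, I[1,3]. HN layers by μ_θ (2 steps, strictly decreasing):
  μ^(1)=4; μ^(2)=-1/2

((0, 0, 1); (4, 4, 0))


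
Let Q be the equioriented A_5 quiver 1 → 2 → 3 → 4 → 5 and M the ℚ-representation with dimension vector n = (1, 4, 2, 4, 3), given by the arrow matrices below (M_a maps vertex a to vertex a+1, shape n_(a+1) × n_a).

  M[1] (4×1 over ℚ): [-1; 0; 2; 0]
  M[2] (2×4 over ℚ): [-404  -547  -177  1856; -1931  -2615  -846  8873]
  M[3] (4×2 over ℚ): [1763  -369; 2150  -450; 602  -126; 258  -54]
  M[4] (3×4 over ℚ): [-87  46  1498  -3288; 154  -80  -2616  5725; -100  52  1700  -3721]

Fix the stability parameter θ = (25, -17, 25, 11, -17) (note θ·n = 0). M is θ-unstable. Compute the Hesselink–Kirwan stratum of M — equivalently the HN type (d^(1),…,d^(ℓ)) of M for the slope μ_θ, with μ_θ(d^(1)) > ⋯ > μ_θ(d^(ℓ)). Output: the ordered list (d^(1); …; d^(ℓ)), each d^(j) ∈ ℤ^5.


Via rank(M_{q-1}∘⋯∘M_p): M ≅ I[1,5], I[2,2]^2, I[2,3], I[4,4]^2, I[4,5], I[5,5].
μ_θ-semistable layers: μ^(1)=25; μ^(2)=11; μ^(3)=19/3; μ^(4)=4; μ^(5)=-3; μ^(6)=-17

((0, 0, 1, 0, 0); (0, 0, 0, 2, 0); (0, 0, 1, 1, 1); (1, 1, 0, 0, 0); (0, 0, 0, 1, 1); (0, 3, 0, 0, 1))


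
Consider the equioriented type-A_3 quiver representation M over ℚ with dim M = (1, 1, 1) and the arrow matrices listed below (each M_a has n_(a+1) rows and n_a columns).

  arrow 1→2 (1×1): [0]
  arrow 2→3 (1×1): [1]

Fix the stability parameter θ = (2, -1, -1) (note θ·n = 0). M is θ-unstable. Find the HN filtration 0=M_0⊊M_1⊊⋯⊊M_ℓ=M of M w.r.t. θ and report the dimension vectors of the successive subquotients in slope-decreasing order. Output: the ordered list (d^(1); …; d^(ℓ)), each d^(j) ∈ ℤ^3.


Interval decomposition of M: I[1,1], I[2,3].
HN type (ℓ=2): μ^(1)=2; μ^(2)=-1

((1, 0, 0); (0, 1, 1))


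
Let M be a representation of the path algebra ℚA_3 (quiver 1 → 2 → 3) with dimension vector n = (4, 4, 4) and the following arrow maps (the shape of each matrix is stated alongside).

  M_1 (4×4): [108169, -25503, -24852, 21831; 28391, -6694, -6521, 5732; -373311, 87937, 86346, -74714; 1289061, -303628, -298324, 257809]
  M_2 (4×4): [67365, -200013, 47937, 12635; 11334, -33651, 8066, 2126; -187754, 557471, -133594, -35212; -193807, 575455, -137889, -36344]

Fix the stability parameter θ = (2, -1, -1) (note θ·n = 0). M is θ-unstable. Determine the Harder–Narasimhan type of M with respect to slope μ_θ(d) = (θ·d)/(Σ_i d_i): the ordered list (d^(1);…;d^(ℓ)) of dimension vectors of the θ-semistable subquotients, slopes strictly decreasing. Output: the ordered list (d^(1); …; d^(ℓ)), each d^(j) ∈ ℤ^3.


Via rank(M_{q-1}∘⋯∘M_p): M ≅ I[1,2], I[1,3]^3, I[3,3].
μ_θ-semistable layers: μ^(1)=1/2; μ^(2)=0; μ^(3)=-1

((1, 1, 0); (3, 3, 3); (0, 0, 1))


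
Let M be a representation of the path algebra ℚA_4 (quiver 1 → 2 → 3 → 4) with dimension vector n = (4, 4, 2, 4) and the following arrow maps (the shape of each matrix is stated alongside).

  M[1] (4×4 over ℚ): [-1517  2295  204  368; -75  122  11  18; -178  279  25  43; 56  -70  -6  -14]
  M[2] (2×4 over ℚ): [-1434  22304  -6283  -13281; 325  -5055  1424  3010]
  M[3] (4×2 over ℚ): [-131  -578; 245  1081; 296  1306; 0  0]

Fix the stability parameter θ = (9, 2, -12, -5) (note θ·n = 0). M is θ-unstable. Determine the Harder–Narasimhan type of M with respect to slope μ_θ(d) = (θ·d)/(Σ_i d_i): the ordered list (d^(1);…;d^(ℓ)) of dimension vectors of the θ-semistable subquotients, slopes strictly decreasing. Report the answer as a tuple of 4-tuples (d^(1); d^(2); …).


Via rank(M_{q-1}∘⋯∘M_p): M ≅ I[1,1], I[1,2], I[1,4]^2, I[2,2], I[4,4]^2.
μ_θ-semistable layers: μ^(1)=9; μ^(2)=11/2; μ^(3)=2; μ^(4)=-3/2; μ^(5)=-5

((1, 0, 0, 0); (1, 1, 0, 0); (0, 1, 0, 0); (2, 2, 2, 2); (0, 0, 0, 2))


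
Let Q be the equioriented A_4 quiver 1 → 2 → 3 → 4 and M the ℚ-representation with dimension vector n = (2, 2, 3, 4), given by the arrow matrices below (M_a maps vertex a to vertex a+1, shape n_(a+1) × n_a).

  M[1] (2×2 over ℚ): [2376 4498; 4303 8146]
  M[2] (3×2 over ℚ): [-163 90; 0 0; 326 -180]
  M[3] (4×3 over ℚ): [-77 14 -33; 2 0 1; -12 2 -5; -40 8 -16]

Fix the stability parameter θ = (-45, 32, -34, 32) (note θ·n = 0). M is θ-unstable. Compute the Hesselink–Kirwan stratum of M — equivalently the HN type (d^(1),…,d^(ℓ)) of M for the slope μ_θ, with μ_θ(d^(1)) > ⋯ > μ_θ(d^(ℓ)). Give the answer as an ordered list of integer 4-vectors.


Via rank(M_{q-1}∘⋯∘M_p): M ≅ I[1,2], I[1,4], I[3,4]^2, I[4,4].
μ_θ-semistable layers: μ^(1)=32; μ^(2)=-1; μ^(3)=-34; μ^(4)=-45

((0, 1, 0, 4); (0, 1, 1, 0); (0, 0, 2, 0); (2, 0, 0, 0))
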